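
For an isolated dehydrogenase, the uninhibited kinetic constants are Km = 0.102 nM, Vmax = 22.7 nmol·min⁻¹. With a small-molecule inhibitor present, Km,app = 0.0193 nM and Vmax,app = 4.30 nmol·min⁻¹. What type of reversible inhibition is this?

uncompetitive

Both Km and Vmax decrease by the same factor (~5.28-fold) — characteristic of uncompetitive inhibition.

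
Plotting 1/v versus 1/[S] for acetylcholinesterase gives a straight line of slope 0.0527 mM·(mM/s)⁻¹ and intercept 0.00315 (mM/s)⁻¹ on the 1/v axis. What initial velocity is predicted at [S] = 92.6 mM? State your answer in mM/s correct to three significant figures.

The y-intercept is 1/Vmax, so Vmax = 1/0.00315 = 317 mM/s.
The slope is Km/Vmax, so Km = 0.0527 × 317 = 16.7 mM.
Then v = 317 × 92.6/(16.7 + 92.6) = 269 mM/s.

269 mM/s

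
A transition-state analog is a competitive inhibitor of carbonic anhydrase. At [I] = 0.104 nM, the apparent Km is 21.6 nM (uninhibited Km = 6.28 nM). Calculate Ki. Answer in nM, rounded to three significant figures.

Competitive: Km,app = α·Km with α = 1 + [I]/Ki.
α = Km,app/Km = 21.6/6.28 = 3.439.
Ki = [I]/(α − 1) = 0.104/2.439 = 0.0426 nM.

0.0426 nM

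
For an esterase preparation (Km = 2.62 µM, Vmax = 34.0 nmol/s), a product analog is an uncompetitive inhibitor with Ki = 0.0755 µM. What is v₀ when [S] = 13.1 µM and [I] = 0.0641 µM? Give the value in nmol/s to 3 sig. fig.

With α = 1 + [I]/Ki = 1 + 0.0641/0.0755 = 1.849, the uncompetitive rate law is v = (Vmax/α)·[S] / (Km/α + [S]).
v = (34.0/1.849)×13.1 / (2.62/1.849 + 13.1) = 240.9/14.52 = 16.6 nmol/s.

16.6 nmol/s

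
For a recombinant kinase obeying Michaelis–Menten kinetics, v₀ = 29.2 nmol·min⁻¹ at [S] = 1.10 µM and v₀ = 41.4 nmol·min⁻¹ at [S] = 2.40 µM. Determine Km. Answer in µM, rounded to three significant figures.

In reciprocal form, 1/v = (Km/Vmax)·(1/[S]) + 1/Vmax. The two points give (1/[S], 1/v) = (0.9091, 0.03425) and (0.4167, 0.02415).
Slope = (0.03425 − 0.02415)/(0.9091 − 0.4167) = 0.02049; intercept = 0.03425 − 0.02049×0.9091 = 0.01562.
Vmax = 1/intercept = 64.0 nmol·min⁻¹; Km = slope × Vmax = 0.02049 × 64.0 = 1.31 µM.

1.31 µM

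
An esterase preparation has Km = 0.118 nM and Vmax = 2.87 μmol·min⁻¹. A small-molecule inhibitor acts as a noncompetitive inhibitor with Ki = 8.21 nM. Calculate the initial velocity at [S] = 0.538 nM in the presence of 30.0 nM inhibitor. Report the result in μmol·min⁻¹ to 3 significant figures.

0.506 μmol·min⁻¹

With α = 1 + [I]/Ki = 1 + 30.0/8.21 = 4.654, the noncompetitive rate law is v = (Vmax/α)·[S] / (Km + [S]).
v = (2.87/4.654)×0.538 / (0.118 + 0.538) = 0.3318/0.6560 = 0.506 μmol·min⁻¹.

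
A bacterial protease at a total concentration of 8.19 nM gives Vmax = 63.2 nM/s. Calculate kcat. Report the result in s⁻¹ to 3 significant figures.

kcat = Vmax/[E]total = 63.2 nM/s / 8.19 nM = 7.72 s⁻¹.

7.72 s⁻¹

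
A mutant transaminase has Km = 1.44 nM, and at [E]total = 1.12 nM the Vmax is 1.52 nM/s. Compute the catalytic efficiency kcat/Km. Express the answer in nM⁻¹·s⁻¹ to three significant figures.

kcat = Vmax/[E]total = 1.52/1.12 = 1.36 s⁻¹.
kcat/Km = 1.36/1.44 = 0.942 nM⁻¹·s⁻¹.

0.942 nM⁻¹·s⁻¹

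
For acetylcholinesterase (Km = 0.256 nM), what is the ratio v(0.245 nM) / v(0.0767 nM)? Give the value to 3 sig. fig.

2.12

The fractional saturations are [S]/(Km+[S]) = 0.0767/0.3327 = 0.2305 and 0.245/0.5010 = 0.4890.
v₂/v₁ is just their ratio: 0.4890/0.2305 = 2.12.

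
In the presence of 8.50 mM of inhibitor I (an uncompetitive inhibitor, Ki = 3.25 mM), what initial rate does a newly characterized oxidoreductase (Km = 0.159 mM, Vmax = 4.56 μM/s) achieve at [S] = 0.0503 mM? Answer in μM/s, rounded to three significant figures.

With α = 1 + [I]/Ki = 1 + 8.50/3.25 = 3.615, the uncompetitive rate law is v = (Vmax/α)·[S] / (Km/α + [S]).
v = (4.56/3.615)×0.0503 / (0.159/3.615 + 0.0503) = 0.06344/0.09428 = 0.673 μM/s.

0.673 μM/s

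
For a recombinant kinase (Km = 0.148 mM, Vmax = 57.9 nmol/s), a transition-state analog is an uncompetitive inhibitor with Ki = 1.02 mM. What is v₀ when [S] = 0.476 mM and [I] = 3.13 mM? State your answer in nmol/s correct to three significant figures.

α = 1 + [I]/Ki = 1 + 3.13/1.02 = 4.069.
For an uncompetitive inhibitor, both parameters are divided by α, giving Vmax/α and Km/α: Km,app = 0.0364 mM, Vmax,app = 14.2 nmol/s.
v = Vmax,app·[S]/(Km,app + [S]) = 14.2 × 0.476/(0.0364 + 0.476) = 13.2 nmol/s.

13.2 nmol/s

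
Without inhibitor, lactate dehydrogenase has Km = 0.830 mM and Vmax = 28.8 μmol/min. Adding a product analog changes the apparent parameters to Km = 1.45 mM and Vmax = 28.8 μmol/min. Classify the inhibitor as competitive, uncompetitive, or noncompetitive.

Km increases (0.830 → 1.45 mM) while Vmax is unchanged — the hallmark of competitive inhibition.

competitive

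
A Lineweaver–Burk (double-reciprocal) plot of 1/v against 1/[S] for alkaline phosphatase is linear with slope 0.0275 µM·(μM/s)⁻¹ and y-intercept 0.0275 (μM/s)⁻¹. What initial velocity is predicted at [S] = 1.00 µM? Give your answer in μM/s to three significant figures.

The y-intercept is 1/Vmax, so Vmax = 1/0.0275 = 36.4 μM/s.
The slope is Km/Vmax, so Km = 0.0275 × 36.4 = 1.00 µM.
Then v = 36.4 × 1.00/(1.00 + 1.00) = 18.2 μM/s.

18.2 μM/s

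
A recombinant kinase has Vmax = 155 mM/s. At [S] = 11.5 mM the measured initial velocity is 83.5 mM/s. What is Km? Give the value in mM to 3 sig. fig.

From v = Vmax[S]/(Km+[S]), Km = [S](Vmax − v)/v.
Km = 11.5 × (155 − 83.5) / 83.5 = 822.2/83.5 = 9.85 mM.

9.85 mM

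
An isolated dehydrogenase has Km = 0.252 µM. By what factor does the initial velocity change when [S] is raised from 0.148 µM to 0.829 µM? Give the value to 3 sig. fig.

2.07

Since Vmax cancels, v₂/v₁ = [S]₂(Km+[S]₁) / [S]₁(Km+[S]₂).
= 0.829×(0.252+0.148) / (0.148×(0.252+0.829)) = 0.3316/0.1600 = 2.07.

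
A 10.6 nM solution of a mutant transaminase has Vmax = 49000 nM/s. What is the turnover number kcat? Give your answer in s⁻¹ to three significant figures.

kcat = Vmax/[E]total = 49000 nM/s / 10.6 nM = 4620 s⁻¹.

4620 s⁻¹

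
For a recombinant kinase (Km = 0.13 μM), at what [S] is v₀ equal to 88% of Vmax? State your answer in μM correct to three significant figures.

v/Vmax = [S]/(Km+[S]) = 0.88, so [S] = Km·0.88/(1 − 0.88) = 0.13 × 7.333.
[S] = 0.953 μM.

0.953 μM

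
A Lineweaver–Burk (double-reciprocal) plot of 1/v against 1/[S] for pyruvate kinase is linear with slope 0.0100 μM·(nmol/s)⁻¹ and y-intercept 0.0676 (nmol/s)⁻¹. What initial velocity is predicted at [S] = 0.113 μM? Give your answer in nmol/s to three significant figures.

6.41 nmol/s

The y-intercept is 1/Vmax, so Vmax = 1/0.0676 = 14.8 nmol/s.
The slope is Km/Vmax, so Km = 0.0100 × 14.8 = 0.148 μM.
Then v = 14.8 × 0.113/(0.148 + 0.113) = 6.41 nmol/s.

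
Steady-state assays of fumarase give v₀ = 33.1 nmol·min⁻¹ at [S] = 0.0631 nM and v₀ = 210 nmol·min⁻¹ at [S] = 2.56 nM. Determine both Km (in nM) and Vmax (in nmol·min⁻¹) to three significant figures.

In reciprocal form, 1/v = (Km/Vmax)·(1/[S]) + 1/Vmax. The two points give (1/[S], 1/v) = (15.85, 0.03021) and (0.3906, 0.004762).
Slope = (0.03021 − 0.004762)/(15.85 − 0.3906) = 0.001646; intercept = 0.03021 − 0.001646×15.85 = 0.004119.
Vmax = 1/intercept = 243 nmol·min⁻¹; Km = slope × Vmax = 0.001646 × 243 = 0.400 nM.

Km = 0.400 nM; Vmax = 243 nmol·min⁻¹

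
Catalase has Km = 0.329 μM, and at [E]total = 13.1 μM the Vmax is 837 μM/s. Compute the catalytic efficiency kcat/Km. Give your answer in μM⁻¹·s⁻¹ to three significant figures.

194 μM⁻¹·s⁻¹

kcat = Vmax/[E]total = 837/13.1 = 63.9 s⁻¹.
kcat/Km = 63.9/0.329 = 194 μM⁻¹·s⁻¹.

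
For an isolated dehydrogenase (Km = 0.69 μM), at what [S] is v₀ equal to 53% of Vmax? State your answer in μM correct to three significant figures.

0.778 μM

v/Vmax = [S]/(Km+[S]) = 0.53, so [S] = Km·0.53/(1 − 0.53) = 0.69 × 1.128.
[S] = 0.778 μM.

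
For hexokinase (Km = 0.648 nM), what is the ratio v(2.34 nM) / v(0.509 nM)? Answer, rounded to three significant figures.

1.78

The fractional saturations are [S]/(Km+[S]) = 0.509/1.157 = 0.4399 and 2.34/2.988 = 0.7831.
v₂/v₁ is just their ratio: 0.7831/0.4399 = 1.78.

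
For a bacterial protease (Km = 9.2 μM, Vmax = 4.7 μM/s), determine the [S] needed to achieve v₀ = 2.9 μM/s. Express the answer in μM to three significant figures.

14.8 μM

The required fractional saturation is v/Vmax = 2.9/4.7 = 0.6170.
Then [S]/(Km+[S]) = 0.6170 ⇒ [S] = 9.2 × 0.6170/(1 − 0.6170) = 14.8 μM.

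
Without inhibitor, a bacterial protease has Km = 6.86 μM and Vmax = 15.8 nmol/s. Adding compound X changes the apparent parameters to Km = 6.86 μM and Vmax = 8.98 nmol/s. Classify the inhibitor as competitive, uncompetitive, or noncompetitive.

Vmax decreases (15.8 → 8.98 nmol/s) while Km is unchanged — pure noncompetitive inhibition.

noncompetitive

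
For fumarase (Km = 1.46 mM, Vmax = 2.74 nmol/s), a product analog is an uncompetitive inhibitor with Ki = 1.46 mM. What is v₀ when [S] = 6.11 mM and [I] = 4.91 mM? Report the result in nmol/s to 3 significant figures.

0.595 nmol/s

α = 1 + [I]/Ki = 1 + 4.91/1.46 = 4.363.
For an uncompetitive inhibitor, both parameters are divided by α, giving Vmax/α and Km/α: Km,app = 0.335 mM, Vmax,app = 0.628 nmol/s.
v = Vmax,app·[S]/(Km,app + [S]) = 0.628 × 6.11/(0.335 + 6.11) = 0.595 nmol/s.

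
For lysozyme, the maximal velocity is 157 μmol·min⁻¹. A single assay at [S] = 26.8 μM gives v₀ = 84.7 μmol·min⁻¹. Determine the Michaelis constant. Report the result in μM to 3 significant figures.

v/Vmax = 84.7/157 = 0.5395 = [S]/(Km+[S]).
So Km + [S] = [S]/0.5395 = 49.68 μM, giving Km = 49.68 − 26.8 = 22.9 μM.

22.9 μM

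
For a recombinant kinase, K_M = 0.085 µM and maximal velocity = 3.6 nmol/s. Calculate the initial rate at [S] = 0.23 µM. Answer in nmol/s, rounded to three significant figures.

2.63 nmol/s

v = Vmax·[S]/(Km + [S]) = 3.6 × 0.23 / (0.085 + 0.23)
  = 0.8280 / 0.3150 = 2.63 nmol/s.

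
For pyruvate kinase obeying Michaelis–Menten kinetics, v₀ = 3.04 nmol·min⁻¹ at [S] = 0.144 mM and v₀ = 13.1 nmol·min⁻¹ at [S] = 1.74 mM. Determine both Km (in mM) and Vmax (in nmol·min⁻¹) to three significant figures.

In reciprocal form, 1/v = (Km/Vmax)·(1/[S]) + 1/Vmax. The two points give (1/[S], 1/v) = (6.944, 0.3289) and (0.5747, 0.07634).
Slope = (0.3289 − 0.07634)/(6.944 − 0.5747) = 0.03966; intercept = 0.3289 − 0.03966×6.944 = 0.05354.
Vmax = 1/intercept = 18.7 nmol·min⁻¹; Km = slope × Vmax = 0.03966 × 18.7 = 0.741 mM.

Km = 0.741 mM; Vmax = 18.7 nmol·min⁻¹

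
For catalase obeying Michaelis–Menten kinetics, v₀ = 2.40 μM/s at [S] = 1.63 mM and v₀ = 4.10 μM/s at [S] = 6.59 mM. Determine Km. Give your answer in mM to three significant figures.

2.00 mM

In reciprocal form, 1/v = (Km/Vmax)·(1/[S]) + 1/Vmax. The two points give (1/[S], 1/v) = (0.6135, 0.4167) and (0.1517, 0.2439).
Slope = (0.4167 − 0.2439)/(0.6135 − 0.1517) = 0.3741; intercept = 0.4167 − 0.3741×0.6135 = 0.1871.
Vmax = 1/intercept = 5.34 μM/s; Km = slope × Vmax = 0.3741 × 5.34 = 2.00 mM.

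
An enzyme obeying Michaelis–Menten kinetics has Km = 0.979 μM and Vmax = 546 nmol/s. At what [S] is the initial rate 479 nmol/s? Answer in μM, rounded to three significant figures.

7.00 μM

The required fractional saturation is v/Vmax = 479/546 = 0.8773.
Then [S]/(Km+[S]) = 0.8773 ⇒ [S] = 0.979 × 0.8773/(1 − 0.8773) = 7.00 μM.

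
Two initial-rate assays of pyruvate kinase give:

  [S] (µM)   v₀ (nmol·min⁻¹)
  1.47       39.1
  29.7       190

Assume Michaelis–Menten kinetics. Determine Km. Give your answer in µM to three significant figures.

From v = Vmax[S]/(Km+[S]), each point gives Vmax = v(Km+[S])/[S].
Equating: 39.1(Km+1.47)/1.47 = 190(Km+29.7)/29.7.
26.60·Km + 39.1 = 6.397·Km + 190, so (26.60 − 6.397)·Km = 190 − 39.1.
Km = 150.9/20.20 = 7.47 µM; then Vmax = 39.1(7.47+1.47)/1.47 = 238 nmol·min⁻¹.

7.47 µM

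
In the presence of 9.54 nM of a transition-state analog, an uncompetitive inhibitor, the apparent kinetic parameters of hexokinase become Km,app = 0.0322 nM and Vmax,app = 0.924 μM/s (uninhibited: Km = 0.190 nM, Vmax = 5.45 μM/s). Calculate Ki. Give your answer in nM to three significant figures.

Uncompetitive: Vmax,app = Vmax/α (and Km,app = Km/α) with α = 1 + [I]/Ki.
α = Vmax/Vmax,app = 5.45/0.924 = 5.898.
Since α = 1 + [I]/Ki, [I]/Ki = 5.898 − 1 = 4.898 and Ki = 9.54/4.898 = 1.95 nM.

1.95 nM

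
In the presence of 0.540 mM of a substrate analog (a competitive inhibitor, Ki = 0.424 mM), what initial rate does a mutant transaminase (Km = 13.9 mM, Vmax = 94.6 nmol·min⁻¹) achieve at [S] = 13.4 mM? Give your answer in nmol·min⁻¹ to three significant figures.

28.2 nmol·min⁻¹

With α = 1 + [I]/Ki = 1 + 0.540/0.424 = 2.274, the competitive rate law is v = Vmax[S] / (αKm + [S]).
v = 94.6×13.4 / (2.274×13.9 + 13.4) = 1268/45.00 = 28.2 nmol·min⁻¹.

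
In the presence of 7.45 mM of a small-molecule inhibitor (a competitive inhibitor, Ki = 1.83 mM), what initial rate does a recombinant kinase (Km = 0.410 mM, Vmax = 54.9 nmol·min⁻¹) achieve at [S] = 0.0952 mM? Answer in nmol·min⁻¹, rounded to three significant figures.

2.40 nmol·min⁻¹

α = 1 + [I]/Ki = 1 + 7.45/1.83 = 5.071.
For a competitive inhibitor, Vmax is unchanged and the apparent Km becomes α·Km: Km,app = 2.08 mM, Vmax,app = 54.9 nmol·min⁻¹.
v = Vmax,app·[S]/(Km,app + [S]) = 54.9 × 0.0952/(2.08 + 0.0952) = 2.40 nmol·min⁻¹.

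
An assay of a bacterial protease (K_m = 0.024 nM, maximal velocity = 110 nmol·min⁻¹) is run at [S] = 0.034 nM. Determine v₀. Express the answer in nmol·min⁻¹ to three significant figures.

64.5 nmol·min⁻¹

[S]/(Km+[S]) = 0.034/0.05800 = 0.5862, the fractional saturation.
v = 0.5862 × Vmax = 0.5862 × 110 = 64.5 nmol·min⁻¹.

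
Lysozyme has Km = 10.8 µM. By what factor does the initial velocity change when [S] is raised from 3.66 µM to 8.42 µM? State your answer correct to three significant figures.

The fractional saturations are [S]/(Km+[S]) = 3.66/14.46 = 0.2531 and 8.42/19.22 = 0.4381.
v₂/v₁ is just their ratio: 0.4381/0.2531 = 1.73.

1.73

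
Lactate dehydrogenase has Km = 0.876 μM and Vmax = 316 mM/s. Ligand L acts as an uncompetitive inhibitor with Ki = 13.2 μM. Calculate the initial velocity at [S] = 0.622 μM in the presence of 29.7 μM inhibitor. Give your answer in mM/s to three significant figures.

67.8 mM/s

α = 1 + [I]/Ki = 1 + 29.7/13.2 = 3.250.
For an uncompetitive inhibitor, both parameters are divided by α, giving Vmax/α and Km/α: Km,app = 0.270 μM, Vmax,app = 97.2 mM/s.
v = Vmax,app·[S]/(Km,app + [S]) = 97.2 × 0.622/(0.270 + 0.622) = 67.8 mM/s.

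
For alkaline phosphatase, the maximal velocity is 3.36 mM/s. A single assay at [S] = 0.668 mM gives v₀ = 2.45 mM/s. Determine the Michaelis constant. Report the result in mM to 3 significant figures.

0.248 mM

v/Vmax = 2.45/3.36 = 0.7292 = [S]/(Km+[S]).
So Km + [S] = [S]/0.7292 = 0.9161 mM, giving Km = 0.9161 − 0.668 = 0.248 mM.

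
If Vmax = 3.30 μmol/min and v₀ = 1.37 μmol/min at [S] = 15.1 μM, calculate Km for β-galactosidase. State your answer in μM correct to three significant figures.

21.3 μM

v/Vmax = 1.37/3.30 = 0.4152 = [S]/(Km+[S]).
So Km + [S] = [S]/0.4152 = 36.37 μM, giving Km = 36.37 − 15.1 = 21.3 μM.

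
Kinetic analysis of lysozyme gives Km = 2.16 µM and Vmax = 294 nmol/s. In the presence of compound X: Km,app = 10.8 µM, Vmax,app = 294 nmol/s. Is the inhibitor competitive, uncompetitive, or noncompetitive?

competitive

Km increases (2.16 → 10.8 µM) while Vmax is unchanged — the hallmark of competitive inhibition.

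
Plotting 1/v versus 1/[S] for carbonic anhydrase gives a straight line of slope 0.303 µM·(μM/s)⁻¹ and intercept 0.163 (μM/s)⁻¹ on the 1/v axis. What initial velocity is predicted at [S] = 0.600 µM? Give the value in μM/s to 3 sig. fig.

The y-intercept is 1/Vmax, so Vmax = 1/0.163 = 6.13 μM/s.
The slope is Km/Vmax, so Km = 0.303 × 6.13 = 1.86 µM.
Then v = 6.13 × 0.600/(1.86 + 0.600) = 1.50 μM/s.

1.50 μM/s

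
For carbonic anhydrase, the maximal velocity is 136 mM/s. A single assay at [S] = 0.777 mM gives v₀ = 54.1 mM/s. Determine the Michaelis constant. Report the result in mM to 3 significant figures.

1.18 mM

From v = Vmax[S]/(Km+[S]), Km = [S](Vmax − v)/v.
Km = 0.777 × (136 − 54.1) / 54.1 = 63.64/54.1 = 1.18 mM.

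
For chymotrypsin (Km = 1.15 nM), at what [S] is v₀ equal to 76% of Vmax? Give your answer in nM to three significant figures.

v/Vmax = [S]/(Km+[S]) = 0.76, so [S] = Km·0.76/(1 − 0.76) = 1.15 × 3.167.
[S] = 3.64 nM.

3.64 nM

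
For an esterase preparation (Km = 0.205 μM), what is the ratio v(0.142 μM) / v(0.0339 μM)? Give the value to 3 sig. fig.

2.88

Since Vmax cancels, v₂/v₁ = [S]₂(Km+[S]₁) / [S]₁(Km+[S]₂).
= 0.142×(0.205+0.0339) / (0.0339×(0.205+0.142)) = 0.03392/0.01176 = 2.88.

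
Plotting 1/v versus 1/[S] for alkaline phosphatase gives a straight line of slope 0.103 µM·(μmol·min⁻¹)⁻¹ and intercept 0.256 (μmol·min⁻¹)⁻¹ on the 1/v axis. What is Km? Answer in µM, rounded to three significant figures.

y-intercept = 1/Vmax ⇒ Vmax = 3.91 μmol·min⁻¹; slope = Km/Vmax ⇒ Km = slope × Vmax.
Km = 0.103 × 3.91 = 0.402 µM.

0.402 µM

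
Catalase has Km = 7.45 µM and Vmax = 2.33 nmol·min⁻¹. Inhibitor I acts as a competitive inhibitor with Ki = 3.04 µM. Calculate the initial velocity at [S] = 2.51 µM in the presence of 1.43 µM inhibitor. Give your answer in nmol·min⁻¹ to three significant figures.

0.434 nmol·min⁻¹

α = 1 + [I]/Ki = 1 + 1.43/3.04 = 1.470.
For a competitive inhibitor, Vmax is unchanged and the apparent Km becomes α·Km: Km,app = 11.0 µM, Vmax,app = 2.33 nmol·min⁻¹.
v = Vmax,app·[S]/(Km,app + [S]) = 2.33 × 2.51/(11.0 + 2.51) = 0.434 nmol·min⁻¹.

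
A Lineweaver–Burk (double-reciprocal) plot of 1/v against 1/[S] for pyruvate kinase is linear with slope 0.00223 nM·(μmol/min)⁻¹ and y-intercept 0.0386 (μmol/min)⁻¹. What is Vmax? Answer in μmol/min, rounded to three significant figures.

25.9 μmol/min

The y-intercept of a Lineweaver–Burk plot equals 1/Vmax, so Vmax = 1/0.0386 = 25.9 μmol/min.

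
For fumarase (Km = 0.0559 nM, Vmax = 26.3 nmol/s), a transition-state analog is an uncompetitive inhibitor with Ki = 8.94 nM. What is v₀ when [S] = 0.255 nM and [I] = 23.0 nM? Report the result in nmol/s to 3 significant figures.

α = 1 + [I]/Ki = 1 + 23.0/8.94 = 3.573.
For an uncompetitive inhibitor, both parameters are divided by α, giving Vmax/α and Km/α: Km,app = 0.0156 nM, Vmax,app = 7.36 nmol/s.
v = Vmax,app·[S]/(Km,app + [S]) = 7.36 × 0.255/(0.0156 + 0.255) = 6.94 nmol/s.

6.94 nmol/s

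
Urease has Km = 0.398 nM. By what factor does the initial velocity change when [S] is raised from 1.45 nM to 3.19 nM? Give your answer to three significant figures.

The fractional saturations are [S]/(Km+[S]) = 1.45/1.848 = 0.7846 and 3.19/3.588 = 0.8891.
v₂/v₁ is just their ratio: 0.8891/0.7846 = 1.13.

1.13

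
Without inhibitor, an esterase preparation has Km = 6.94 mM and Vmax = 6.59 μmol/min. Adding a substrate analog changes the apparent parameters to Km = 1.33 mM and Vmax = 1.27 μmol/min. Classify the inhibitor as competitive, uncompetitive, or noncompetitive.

Both Km and Vmax decrease by the same factor (~5.20-fold) — characteristic of uncompetitive inhibition.

uncompetitive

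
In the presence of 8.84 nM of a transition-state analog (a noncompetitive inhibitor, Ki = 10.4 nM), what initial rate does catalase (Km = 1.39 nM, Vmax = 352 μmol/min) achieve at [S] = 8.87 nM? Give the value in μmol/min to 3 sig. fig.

With α = 1 + [I]/Ki = 1 + 8.84/10.4 = 1.850, the noncompetitive rate law is v = (Vmax/α)·[S] / (Km + [S]).
v = (352/1.850)×8.87 / (1.39 + 8.87) = 1688/10.26 = 164 μmol/min.

164 μmol/min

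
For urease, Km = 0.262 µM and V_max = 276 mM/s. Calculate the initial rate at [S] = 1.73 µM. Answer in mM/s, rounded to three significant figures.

v = Vmax·[S]/(Km + [S]) = 276 × 1.73 / (0.262 + 1.73)
  = 477.5 / 1.992 = 240 mM/s.

240 mM/s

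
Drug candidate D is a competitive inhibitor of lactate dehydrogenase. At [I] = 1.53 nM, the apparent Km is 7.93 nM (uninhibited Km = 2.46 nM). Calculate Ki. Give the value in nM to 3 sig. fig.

0.688 nM

Competitive: Km,app = α·Km with α = 1 + [I]/Ki.
α = Km,app/Km = 7.93/2.46 = 3.224.
Since α = 1 + [I]/Ki, [I]/Ki = 3.224 − 1 = 2.224 and Ki = 1.53/2.224 = 0.688 nM.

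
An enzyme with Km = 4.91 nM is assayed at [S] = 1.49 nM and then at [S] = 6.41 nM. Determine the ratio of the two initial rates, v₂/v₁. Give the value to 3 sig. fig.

The fractional saturations are [S]/(Km+[S]) = 1.49/6.400 = 0.2328 and 6.41/11.32 = 0.5663.
v₂/v₁ is just their ratio: 0.5663/0.2328 = 2.43.

2.43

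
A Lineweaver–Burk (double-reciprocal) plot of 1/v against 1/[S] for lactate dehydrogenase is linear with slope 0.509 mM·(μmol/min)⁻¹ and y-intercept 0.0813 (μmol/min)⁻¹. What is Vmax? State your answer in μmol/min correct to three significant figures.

12.3 μmol/min

The y-intercept of a Lineweaver–Burk plot equals 1/Vmax, so Vmax = 1/0.0813 = 12.3 μmol/min.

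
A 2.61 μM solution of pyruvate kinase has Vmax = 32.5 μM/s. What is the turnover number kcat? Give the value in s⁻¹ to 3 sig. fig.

kcat = Vmax/[E]total = 32.5 μM/s / 2.61 μM = 12.5 s⁻¹.

12.5 s⁻¹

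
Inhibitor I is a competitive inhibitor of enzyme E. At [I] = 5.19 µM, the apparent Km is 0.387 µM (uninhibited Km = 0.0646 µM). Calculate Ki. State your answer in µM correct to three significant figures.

Competitive: Km,app = α·Km with α = 1 + [I]/Ki.
α = Km,app/Km = 0.387/0.0646 = 5.991.
Since α = 1 + [I]/Ki, [I]/Ki = 5.991 − 1 = 4.991 and Ki = 5.19/4.991 = 1.04 µM.

1.04 µM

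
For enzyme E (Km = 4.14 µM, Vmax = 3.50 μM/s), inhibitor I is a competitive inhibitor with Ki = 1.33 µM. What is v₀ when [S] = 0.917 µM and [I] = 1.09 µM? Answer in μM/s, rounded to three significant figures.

0.380 μM/s

α = 1 + [I]/Ki = 1 + 1.09/1.33 = 1.820.
For a competitive inhibitor, Vmax is unchanged and the apparent Km becomes α·Km: Km,app = 7.53 µM, Vmax,app = 3.50 μM/s.
v = Vmax,app·[S]/(Km,app + [S]) = 3.50 × 0.917/(7.53 + 0.917) = 0.380 μM/s.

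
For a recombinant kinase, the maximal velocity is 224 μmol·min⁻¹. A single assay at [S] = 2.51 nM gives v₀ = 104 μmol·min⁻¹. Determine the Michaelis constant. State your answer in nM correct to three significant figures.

2.90 nM

v/Vmax = 104/224 = 0.4643 = [S]/(Km+[S]).
So Km + [S] = [S]/0.4643 = 5.406 nM, giving Km = 5.406 − 2.51 = 2.90 nM.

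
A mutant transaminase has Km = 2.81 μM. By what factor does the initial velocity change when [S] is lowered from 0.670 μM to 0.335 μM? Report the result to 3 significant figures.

0.553

The fractional saturations are [S]/(Km+[S]) = 0.670/3.480 = 0.1925 and 0.335/3.145 = 0.1065.
v₂/v₁ is just their ratio: 0.1065/0.1925 = 0.553.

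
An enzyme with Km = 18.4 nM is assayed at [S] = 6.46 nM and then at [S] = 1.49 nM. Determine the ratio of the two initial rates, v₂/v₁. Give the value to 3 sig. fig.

0.288

Since Vmax cancels, v₂/v₁ = [S]₂(Km+[S]₁) / [S]₁(Km+[S]₂).
= 1.49×(18.4+6.46) / (6.46×(18.4+1.49)) = 37.04/128.5 = 0.288.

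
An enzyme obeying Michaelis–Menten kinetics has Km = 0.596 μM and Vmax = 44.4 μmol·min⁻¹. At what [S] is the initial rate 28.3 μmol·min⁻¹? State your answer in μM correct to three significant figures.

Rearranging v = Vmax[S]/(Km+[S]) gives [S] = Km·v/(Vmax − v).
[S] = 0.596 × 28.3 / (44.4 − 28.3) = 16.87/16.10 = 1.05 μM.

1.05 μM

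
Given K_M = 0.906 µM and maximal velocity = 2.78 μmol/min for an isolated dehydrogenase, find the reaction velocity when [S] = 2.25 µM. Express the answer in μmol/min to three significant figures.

[S]/(Km+[S]) = 2.25/3.156 = 0.7129, the fractional saturation.
v = 0.7129 × Vmax = 0.7129 × 2.78 = 1.98 μmol/min.

1.98 μmol/min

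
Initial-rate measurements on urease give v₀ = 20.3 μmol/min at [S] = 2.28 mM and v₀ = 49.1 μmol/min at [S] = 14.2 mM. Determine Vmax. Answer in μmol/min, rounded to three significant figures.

From v = Vmax[S]/(Km+[S]), each point gives Vmax = v(Km+[S])/[S].
Equating: 20.3(Km+2.28)/2.28 = 49.1(Km+14.2)/14.2.
8.904·Km + 20.3 = 3.458·Km + 49.1, so (8.904 − 3.458)·Km = 49.1 − 20.3.
Km = 28.80/5.446 = 5.29 mM; then Vmax = 20.3(5.29+2.28)/2.28 = 67.4 μmol/min.

67.4 μmol/min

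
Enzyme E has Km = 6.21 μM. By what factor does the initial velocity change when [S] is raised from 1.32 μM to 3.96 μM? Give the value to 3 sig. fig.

Since Vmax cancels, v₂/v₁ = [S]₂(Km+[S]₁) / [S]₁(Km+[S]₂).
= 3.96×(6.21+1.32) / (1.32×(6.21+3.96)) = 29.82/13.42 = 2.22.

2.22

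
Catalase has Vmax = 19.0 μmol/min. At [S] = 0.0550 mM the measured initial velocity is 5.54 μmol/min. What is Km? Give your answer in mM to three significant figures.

From v = Vmax[S]/(Km+[S]), Km = [S](Vmax − v)/v.
Km = 0.0550 × (19.0 − 5.54) / 5.54 = 0.7403/5.54 = 0.134 mM.

0.134 mM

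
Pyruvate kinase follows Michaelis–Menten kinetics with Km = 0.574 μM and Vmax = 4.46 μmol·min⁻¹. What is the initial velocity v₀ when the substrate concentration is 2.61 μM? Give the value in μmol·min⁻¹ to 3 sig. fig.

v = Vmax·[S]/(Km + [S]) = 4.46 × 2.61 / (0.574 + 2.61)
  = 11.64 / 3.184 = 3.66 μmol·min⁻¹.

3.66 μmol·min⁻¹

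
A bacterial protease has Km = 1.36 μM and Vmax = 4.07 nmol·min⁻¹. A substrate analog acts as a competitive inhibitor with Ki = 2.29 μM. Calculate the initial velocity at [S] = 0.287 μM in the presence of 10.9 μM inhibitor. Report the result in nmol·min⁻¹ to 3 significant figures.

With α = 1 + [I]/Ki = 1 + 10.9/2.29 = 5.760, the competitive rate law is v = Vmax[S] / (αKm + [S]).
v = 4.07×0.287 / (5.760×1.36 + 0.287) = 1.168/8.120 = 0.144 nmol·min⁻¹.

0.144 nmol·min⁻¹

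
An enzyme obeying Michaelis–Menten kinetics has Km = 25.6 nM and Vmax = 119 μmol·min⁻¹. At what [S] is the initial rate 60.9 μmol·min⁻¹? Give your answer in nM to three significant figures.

The required fractional saturation is v/Vmax = 60.9/119 = 0.5118.
Then [S]/(Km+[S]) = 0.5118 ⇒ [S] = 25.6 × 0.5118/(1 − 0.5118) = 26.8 nM.

26.8 nM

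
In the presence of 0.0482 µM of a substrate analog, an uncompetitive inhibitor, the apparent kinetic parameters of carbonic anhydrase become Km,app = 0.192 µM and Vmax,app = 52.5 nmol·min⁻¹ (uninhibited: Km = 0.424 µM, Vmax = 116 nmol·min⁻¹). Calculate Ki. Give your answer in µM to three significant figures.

0.0399 µM

Uncompetitive: Vmax,app = Vmax/α (and Km,app = Km/α) with α = 1 + [I]/Ki.
α = Vmax/Vmax,app = 116/52.5 = 2.210.
Ki = [I]/(α − 1) = 0.0482/1.210 = 0.0399 µM.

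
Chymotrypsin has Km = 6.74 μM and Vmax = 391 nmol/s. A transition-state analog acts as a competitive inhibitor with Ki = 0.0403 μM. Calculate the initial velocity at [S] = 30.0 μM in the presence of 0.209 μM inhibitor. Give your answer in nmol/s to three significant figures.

164 nmol/s

α = 1 + [I]/Ki = 1 + 0.209/0.0403 = 6.186.
For a competitive inhibitor, Vmax is unchanged and the apparent Km becomes α·Km: Km,app = 41.7 μM, Vmax,app = 391 nmol/s.
v = Vmax,app·[S]/(Km,app + [S]) = 391 × 30.0/(41.7 + 30.0) = 164 nmol/s.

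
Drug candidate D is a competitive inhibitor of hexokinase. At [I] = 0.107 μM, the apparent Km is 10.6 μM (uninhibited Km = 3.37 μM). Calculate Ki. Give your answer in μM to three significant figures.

0.0499 μM

Competitive: Km,app = α·Km with α = 1 + [I]/Ki.
α = Km,app/Km = 10.6/3.37 = 3.145.
Since α = 1 + [I]/Ki, [I]/Ki = 3.145 − 1 = 2.145 and Ki = 0.107/2.145 = 0.0499 μM.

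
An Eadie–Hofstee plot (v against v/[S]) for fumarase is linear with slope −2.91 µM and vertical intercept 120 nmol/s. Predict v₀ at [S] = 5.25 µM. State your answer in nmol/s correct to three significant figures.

77.2 nmol/s

In the Eadie–Hofstee form v = Vmax − Km·(v/[S]), the slope is −Km and the intercept is Vmax, so Km = 2.91 µM and Vmax = 120 nmol/s.
v = 120 × 5.25/(2.91 + 5.25) = 77.2 nmol/s.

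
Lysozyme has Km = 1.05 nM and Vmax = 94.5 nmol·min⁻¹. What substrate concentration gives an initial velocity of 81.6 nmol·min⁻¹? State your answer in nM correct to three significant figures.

Rearranging v = Vmax[S]/(Km+[S]) gives [S] = Km·v/(Vmax − v).
[S] = 1.05 × 81.6 / (94.5 − 81.6) = 85.68/12.90 = 6.64 nM.

6.64 nM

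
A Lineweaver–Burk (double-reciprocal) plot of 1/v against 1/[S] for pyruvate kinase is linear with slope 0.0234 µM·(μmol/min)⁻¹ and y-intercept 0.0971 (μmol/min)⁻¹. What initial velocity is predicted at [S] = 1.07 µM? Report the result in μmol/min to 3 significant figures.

8.41 μmol/min

The y-intercept is 1/Vmax, so Vmax = 1/0.0971 = 10.3 μmol/min.
The slope is Km/Vmax, so Km = 0.0234 × 10.3 = 0.241 µM.
Then v = 10.3 × 1.07/(0.241 + 1.07) = 8.41 μmol/min.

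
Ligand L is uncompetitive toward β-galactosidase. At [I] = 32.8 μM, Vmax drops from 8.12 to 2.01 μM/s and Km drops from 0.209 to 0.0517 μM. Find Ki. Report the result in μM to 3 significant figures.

Uncompetitive: Vmax,app = Vmax/α (and Km,app = Km/α) with α = 1 + [I]/Ki.
α = Vmax/Vmax,app = 8.12/2.01 = 4.040.
Since α = 1 + [I]/Ki, [I]/Ki = 4.040 − 1 = 3.040 and Ki = 32.8/3.040 = 10.8 μM.

10.8 μM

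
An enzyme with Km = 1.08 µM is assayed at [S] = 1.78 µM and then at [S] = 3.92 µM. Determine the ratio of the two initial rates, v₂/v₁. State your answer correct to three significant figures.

The fractional saturations are [S]/(Km+[S]) = 1.78/2.860 = 0.6224 and 3.92/5.000 = 0.7840.
v₂/v₁ is just their ratio: 0.7840/0.6224 = 1.26.

1.26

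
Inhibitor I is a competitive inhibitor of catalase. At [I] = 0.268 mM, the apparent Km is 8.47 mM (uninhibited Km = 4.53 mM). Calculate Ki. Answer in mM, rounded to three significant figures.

Competitive: Km,app = α·Km with α = 1 + [I]/Ki.
α = Km,app/Km = 8.47/4.53 = 1.870.
Since α = 1 + [I]/Ki, [I]/Ki = 1.870 − 1 = 0.8698 and Ki = 0.268/0.8698 = 0.308 mM.

0.308 mM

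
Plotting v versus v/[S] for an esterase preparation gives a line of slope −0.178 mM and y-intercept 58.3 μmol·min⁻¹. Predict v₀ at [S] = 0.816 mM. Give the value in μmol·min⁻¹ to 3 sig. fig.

47.9 μmol·min⁻¹

In the Eadie–Hofstee form v = Vmax − Km·(v/[S]), the slope is −Km and the intercept is Vmax, so Km = 0.178 mM and Vmax = 58.3 μmol·min⁻¹.
v = 58.3 × 0.816/(0.178 + 0.816) = 47.9 μmol·min⁻¹.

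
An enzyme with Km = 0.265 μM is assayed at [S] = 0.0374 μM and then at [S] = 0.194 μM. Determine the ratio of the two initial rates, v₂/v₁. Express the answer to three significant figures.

3.42

The fractional saturations are [S]/(Km+[S]) = 0.0374/0.3024 = 0.1237 and 0.194/0.4590 = 0.4227.
v₂/v₁ is just their ratio: 0.4227/0.1237 = 3.42.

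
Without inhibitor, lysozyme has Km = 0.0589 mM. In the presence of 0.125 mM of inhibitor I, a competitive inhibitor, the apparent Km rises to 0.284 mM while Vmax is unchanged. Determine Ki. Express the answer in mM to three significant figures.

0.0327 mM

Competitive: Km,app = α·Km with α = 1 + [I]/Ki.
α = Km,app/Km = 0.284/0.0589 = 4.822.
Ki = [I]/(α − 1) = 0.125/3.822 = 0.0327 mM.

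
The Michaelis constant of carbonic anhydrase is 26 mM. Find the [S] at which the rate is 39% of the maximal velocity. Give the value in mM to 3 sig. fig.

16.6 mM

v/Vmax = [S]/(Km+[S]) = 0.39, so [S] = Km·0.39/(1 − 0.39) = 26 × 0.6393.
[S] = 16.6 mM.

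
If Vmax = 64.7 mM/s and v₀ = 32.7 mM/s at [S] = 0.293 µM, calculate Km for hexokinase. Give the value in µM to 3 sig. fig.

0.287 µM

v/Vmax = 32.7/64.7 = 0.5054 = [S]/(Km+[S]).
So Km + [S] = [S]/0.5054 = 0.5797 µM, giving Km = 0.5797 − 0.293 = 0.287 µM.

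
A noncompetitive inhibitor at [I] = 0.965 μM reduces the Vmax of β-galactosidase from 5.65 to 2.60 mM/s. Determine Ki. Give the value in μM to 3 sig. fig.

0.823 μM

Noncompetitive: Vmax,app = Vmax/α with α = 1 + [I]/Ki.
α = Vmax/Vmax,app = 5.65/2.60 = 2.173.
Since α = 1 + [I]/Ki, [I]/Ki = 2.173 − 1 = 1.173 and Ki = 0.965/1.173 = 0.823 μM.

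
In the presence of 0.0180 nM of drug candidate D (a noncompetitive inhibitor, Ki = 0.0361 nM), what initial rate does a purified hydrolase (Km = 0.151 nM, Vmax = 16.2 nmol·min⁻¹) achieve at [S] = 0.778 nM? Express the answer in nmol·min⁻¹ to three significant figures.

9.05 nmol·min⁻¹

With α = 1 + [I]/Ki = 1 + 0.0180/0.0361 = 1.499, the noncompetitive rate law is v = (Vmax/α)·[S] / (Km + [S]).
v = (16.2/1.499)×0.778 / (0.151 + 0.778) = 8.410/0.9290 = 9.05 nmol·min⁻¹.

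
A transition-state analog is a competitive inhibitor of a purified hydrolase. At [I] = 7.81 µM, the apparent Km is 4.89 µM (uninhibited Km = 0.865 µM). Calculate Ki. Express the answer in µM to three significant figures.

Competitive: Km,app = α·Km with α = 1 + [I]/Ki.
α = Km,app/Km = 4.89/0.865 = 5.653.
Ki = [I]/(α − 1) = 7.81/4.653 = 1.68 µM.

1.68 µM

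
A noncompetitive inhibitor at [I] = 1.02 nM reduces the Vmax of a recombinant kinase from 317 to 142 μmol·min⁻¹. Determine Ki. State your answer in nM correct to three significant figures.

0.828 nM

Noncompetitive: Vmax,app = Vmax/α with α = 1 + [I]/Ki.
α = Vmax/Vmax,app = 317/142 = 2.232.
Since α = 1 + [I]/Ki, [I]/Ki = 2.232 − 1 = 1.232 and Ki = 1.02/1.232 = 0.828 nM.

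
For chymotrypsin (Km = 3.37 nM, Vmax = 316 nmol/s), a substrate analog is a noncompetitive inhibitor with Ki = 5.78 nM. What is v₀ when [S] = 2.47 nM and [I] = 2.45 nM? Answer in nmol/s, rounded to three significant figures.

α = 1 + [I]/Ki = 1 + 2.45/5.78 = 1.424.
For a noncompetitive inhibitor, Vmax is reduced to Vmax/α while Km is unchanged: Km,app = 3.37 nM, Vmax,app = 222 nmol/s.
v = Vmax,app·[S]/(Km,app + [S]) = 222 × 2.47/(3.37 + 2.47) = 93.9 nmol/s.

93.9 nmol/s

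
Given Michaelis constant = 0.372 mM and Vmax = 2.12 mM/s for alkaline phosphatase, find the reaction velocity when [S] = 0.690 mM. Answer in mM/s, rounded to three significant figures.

[S]/(Km+[S]) = 0.690/1.062 = 0.6497, the fractional saturation.
v = 0.6497 × Vmax = 0.6497 × 2.12 = 1.38 mM/s.

1.38 mM/s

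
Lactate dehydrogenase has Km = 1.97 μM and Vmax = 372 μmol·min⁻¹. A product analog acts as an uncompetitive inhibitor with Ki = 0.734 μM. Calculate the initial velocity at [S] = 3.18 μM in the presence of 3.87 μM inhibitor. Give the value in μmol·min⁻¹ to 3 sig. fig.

54.0 μmol·min⁻¹

α = 1 + [I]/Ki = 1 + 3.87/0.734 = 6.272.
For an uncompetitive inhibitor, both parameters are divided by α, giving Vmax/α and Km/α: Km,app = 0.314 μM, Vmax,app = 59.3 μmol·min⁻¹.
v = Vmax,app·[S]/(Km,app + [S]) = 59.3 × 3.18/(0.314 + 3.18) = 54.0 μmol·min⁻¹.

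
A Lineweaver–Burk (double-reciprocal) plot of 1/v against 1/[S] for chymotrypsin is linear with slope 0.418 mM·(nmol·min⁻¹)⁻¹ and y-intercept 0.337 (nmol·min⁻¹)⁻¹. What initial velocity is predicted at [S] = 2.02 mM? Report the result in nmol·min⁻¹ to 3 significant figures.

The y-intercept is 1/Vmax, so Vmax = 1/0.337 = 2.97 nmol·min⁻¹.
The slope is Km/Vmax, so Km = 0.418 × 2.97 = 1.24 mM.
Then v = 2.97 × 2.02/(1.24 + 2.02) = 1.84 nmol·min⁻¹.

1.84 nmol·min⁻¹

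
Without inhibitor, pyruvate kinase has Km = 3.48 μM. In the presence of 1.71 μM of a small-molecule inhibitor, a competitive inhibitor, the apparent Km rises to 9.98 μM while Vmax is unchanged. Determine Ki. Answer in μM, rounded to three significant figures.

0.916 μM

Competitive: Km,app = α·Km with α = 1 + [I]/Ki.
α = Km,app/Km = 9.98/3.48 = 2.868.
Ki = [I]/(α − 1) = 1.71/1.868 = 0.916 μM.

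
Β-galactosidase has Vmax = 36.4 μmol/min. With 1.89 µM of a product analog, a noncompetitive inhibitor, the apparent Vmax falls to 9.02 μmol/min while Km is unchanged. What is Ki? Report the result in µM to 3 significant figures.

0.623 µM

Noncompetitive: Vmax,app = Vmax/α with α = 1 + [I]/Ki.
α = Vmax/Vmax,app = 36.4/9.02 = 4.035.
Ki = [I]/(α − 1) = 1.89/3.035 = 0.623 µM.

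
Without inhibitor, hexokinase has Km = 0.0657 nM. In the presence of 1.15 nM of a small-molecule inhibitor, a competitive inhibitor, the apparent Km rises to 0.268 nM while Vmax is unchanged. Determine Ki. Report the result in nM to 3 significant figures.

Competitive: Km,app = α·Km with α = 1 + [I]/Ki.
α = Km,app/Km = 0.268/0.0657 = 4.079.
Since α = 1 + [I]/Ki, [I]/Ki = 4.079 − 1 = 3.079 and Ki = 1.15/3.079 = 0.373 nM.

0.373 nM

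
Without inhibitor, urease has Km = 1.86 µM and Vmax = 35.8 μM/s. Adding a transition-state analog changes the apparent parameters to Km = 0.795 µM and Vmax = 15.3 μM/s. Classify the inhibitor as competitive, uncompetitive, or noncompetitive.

uncompetitive

Both Km and Vmax decrease by the same factor (~2.34-fold) — characteristic of uncompetitive inhibition.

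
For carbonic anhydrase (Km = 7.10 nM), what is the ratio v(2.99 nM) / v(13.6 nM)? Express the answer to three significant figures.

The fractional saturations are [S]/(Km+[S]) = 13.6/20.70 = 0.6570 and 2.99/10.09 = 0.2963.
v₂/v₁ is just their ratio: 0.2963/0.6570 = 0.451.

0.451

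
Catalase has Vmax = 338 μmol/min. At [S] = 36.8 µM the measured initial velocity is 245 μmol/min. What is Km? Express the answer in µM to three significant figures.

14.0 µM

v/Vmax = 245/338 = 0.7249 = [S]/(Km+[S]).
So Km + [S] = [S]/0.7249 = 50.77 µM, giving Km = 50.77 − 36.8 = 14.0 µM.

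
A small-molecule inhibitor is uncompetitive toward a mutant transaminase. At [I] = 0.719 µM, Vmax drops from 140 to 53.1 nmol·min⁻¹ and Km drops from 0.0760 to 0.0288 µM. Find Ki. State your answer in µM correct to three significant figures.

0.439 µM

Uncompetitive: Vmax,app = Vmax/α (and Km,app = Km/α) with α = 1 + [I]/Ki.
α = Vmax/Vmax,app = 140/53.1 = 2.637.
Ki = [I]/(α − 1) = 0.719/1.637 = 0.439 µM.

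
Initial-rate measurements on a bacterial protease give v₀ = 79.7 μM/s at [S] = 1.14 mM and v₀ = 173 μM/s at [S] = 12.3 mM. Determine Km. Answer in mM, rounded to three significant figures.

From v = Vmax[S]/(Km+[S]), each point gives Vmax = v(Km+[S])/[S].
Equating: 79.7(Km+1.14)/1.14 = 173(Km+12.3)/12.3.
69.91·Km + 79.7 = 14.07·Km + 173, so (69.91 − 14.07)·Km = 173 − 79.7.
Km = 93.30/55.85 = 1.67 mM; then Vmax = 79.7(1.67+1.14)/1.14 = 196 μM/s.

1.67 mM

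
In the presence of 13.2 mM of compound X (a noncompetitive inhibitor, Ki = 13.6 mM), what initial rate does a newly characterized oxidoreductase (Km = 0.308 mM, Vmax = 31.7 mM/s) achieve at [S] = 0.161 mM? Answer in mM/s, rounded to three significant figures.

α = 1 + [I]/Ki = 1 + 13.2/13.6 = 1.971.
For a noncompetitive inhibitor, Vmax is reduced to Vmax/α while Km is unchanged: Km,app = 0.308 mM, Vmax,app = 16.1 mM/s.
v = Vmax,app·[S]/(Km,app + [S]) = 16.1 × 0.161/(0.308 + 0.161) = 5.52 mM/s.

5.52 mM/s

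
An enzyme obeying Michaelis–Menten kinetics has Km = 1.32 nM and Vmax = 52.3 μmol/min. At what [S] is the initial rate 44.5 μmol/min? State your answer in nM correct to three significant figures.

The required fractional saturation is v/Vmax = 44.5/52.3 = 0.8509.
Then [S]/(Km+[S]) = 0.8509 ⇒ [S] = 1.32 × 0.8509/(1 − 0.8509) = 7.53 nM.

7.53 nM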